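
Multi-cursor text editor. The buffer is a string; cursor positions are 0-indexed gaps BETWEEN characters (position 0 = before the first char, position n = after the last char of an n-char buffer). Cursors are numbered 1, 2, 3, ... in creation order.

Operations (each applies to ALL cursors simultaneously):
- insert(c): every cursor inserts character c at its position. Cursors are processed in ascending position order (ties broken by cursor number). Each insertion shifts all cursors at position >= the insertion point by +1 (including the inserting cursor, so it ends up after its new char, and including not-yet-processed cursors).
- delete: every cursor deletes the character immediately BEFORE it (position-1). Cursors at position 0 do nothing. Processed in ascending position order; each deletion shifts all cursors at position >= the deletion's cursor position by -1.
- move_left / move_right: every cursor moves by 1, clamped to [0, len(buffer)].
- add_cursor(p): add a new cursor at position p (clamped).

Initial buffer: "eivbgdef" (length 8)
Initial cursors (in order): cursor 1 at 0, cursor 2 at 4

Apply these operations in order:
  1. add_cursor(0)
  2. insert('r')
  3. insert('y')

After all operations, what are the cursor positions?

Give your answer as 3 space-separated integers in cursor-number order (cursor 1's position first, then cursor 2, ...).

Answer: 4 10 4

Derivation:
After op 1 (add_cursor(0)): buffer="eivbgdef" (len 8), cursors c1@0 c3@0 c2@4, authorship ........
After op 2 (insert('r')): buffer="rreivbrgdef" (len 11), cursors c1@2 c3@2 c2@7, authorship 13....2....
After op 3 (insert('y')): buffer="rryyeivbrygdef" (len 14), cursors c1@4 c3@4 c2@10, authorship 1313....22....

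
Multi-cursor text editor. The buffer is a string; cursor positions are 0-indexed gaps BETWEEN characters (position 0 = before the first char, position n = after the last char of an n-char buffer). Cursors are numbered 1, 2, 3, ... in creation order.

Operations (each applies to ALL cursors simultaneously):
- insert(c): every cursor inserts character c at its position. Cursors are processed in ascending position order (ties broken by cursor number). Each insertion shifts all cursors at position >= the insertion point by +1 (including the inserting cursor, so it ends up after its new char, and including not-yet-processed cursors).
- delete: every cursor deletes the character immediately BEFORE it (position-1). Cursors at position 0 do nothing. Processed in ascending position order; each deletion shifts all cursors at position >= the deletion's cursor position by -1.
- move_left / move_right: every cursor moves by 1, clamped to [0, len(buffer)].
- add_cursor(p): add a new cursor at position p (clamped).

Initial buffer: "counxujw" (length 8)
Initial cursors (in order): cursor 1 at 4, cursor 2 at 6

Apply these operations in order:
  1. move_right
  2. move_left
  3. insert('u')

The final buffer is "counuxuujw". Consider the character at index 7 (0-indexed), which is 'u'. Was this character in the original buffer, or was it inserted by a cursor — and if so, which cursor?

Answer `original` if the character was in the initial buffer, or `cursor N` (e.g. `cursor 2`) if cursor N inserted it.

After op 1 (move_right): buffer="counxujw" (len 8), cursors c1@5 c2@7, authorship ........
After op 2 (move_left): buffer="counxujw" (len 8), cursors c1@4 c2@6, authorship ........
After op 3 (insert('u')): buffer="counuxuujw" (len 10), cursors c1@5 c2@8, authorship ....1..2..
Authorship (.=original, N=cursor N): . . . . 1 . . 2 . .
Index 7: author = 2

Answer: cursor 2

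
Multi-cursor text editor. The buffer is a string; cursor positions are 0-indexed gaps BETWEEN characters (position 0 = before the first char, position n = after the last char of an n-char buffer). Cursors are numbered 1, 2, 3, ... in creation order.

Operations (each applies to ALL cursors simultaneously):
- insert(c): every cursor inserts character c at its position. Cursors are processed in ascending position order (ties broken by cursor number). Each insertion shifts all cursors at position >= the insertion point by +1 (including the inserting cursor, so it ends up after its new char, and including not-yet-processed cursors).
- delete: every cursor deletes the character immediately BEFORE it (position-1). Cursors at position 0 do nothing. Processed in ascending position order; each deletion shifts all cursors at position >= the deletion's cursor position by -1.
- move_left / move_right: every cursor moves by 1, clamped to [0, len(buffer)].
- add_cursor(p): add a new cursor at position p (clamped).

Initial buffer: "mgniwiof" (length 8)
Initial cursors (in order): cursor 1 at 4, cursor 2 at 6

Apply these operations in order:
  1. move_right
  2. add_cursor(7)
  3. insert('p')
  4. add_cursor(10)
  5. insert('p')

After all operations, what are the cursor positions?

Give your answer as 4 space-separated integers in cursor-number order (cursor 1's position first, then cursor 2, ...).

After op 1 (move_right): buffer="mgniwiof" (len 8), cursors c1@5 c2@7, authorship ........
After op 2 (add_cursor(7)): buffer="mgniwiof" (len 8), cursors c1@5 c2@7 c3@7, authorship ........
After op 3 (insert('p')): buffer="mgniwpioppf" (len 11), cursors c1@6 c2@10 c3@10, authorship .....1..23.
After op 4 (add_cursor(10)): buffer="mgniwpioppf" (len 11), cursors c1@6 c2@10 c3@10 c4@10, authorship .....1..23.
After op 5 (insert('p')): buffer="mgniwppiopppppf" (len 15), cursors c1@7 c2@14 c3@14 c4@14, authorship .....11..23234.

Answer: 7 14 14 14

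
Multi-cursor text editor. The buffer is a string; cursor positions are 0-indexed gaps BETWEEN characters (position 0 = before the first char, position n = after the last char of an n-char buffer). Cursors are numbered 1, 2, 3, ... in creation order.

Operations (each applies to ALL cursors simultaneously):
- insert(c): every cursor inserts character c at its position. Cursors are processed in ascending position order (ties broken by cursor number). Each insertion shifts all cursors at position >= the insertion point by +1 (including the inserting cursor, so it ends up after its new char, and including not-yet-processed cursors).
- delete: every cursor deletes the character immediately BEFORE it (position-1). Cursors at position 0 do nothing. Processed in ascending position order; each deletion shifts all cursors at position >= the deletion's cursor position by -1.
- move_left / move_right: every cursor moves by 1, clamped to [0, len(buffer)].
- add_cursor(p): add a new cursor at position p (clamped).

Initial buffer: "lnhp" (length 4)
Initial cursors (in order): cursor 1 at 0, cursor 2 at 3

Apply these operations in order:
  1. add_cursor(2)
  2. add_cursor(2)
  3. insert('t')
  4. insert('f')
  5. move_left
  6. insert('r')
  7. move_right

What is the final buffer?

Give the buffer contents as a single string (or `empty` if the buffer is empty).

Answer: trflnttfrrfhtrfp

Derivation:
After op 1 (add_cursor(2)): buffer="lnhp" (len 4), cursors c1@0 c3@2 c2@3, authorship ....
After op 2 (add_cursor(2)): buffer="lnhp" (len 4), cursors c1@0 c3@2 c4@2 c2@3, authorship ....
After op 3 (insert('t')): buffer="tlntthtp" (len 8), cursors c1@1 c3@5 c4@5 c2@7, authorship 1..34.2.
After op 4 (insert('f')): buffer="tflnttffhtfp" (len 12), cursors c1@2 c3@8 c4@8 c2@11, authorship 11..3434.22.
After op 5 (move_left): buffer="tflnttffhtfp" (len 12), cursors c1@1 c3@7 c4@7 c2@10, authorship 11..3434.22.
After op 6 (insert('r')): buffer="trflnttfrrfhtrfp" (len 16), cursors c1@2 c3@10 c4@10 c2@14, authorship 111..343344.222.
After op 7 (move_right): buffer="trflnttfrrfhtrfp" (len 16), cursors c1@3 c3@11 c4@11 c2@15, authorship 111..343344.222.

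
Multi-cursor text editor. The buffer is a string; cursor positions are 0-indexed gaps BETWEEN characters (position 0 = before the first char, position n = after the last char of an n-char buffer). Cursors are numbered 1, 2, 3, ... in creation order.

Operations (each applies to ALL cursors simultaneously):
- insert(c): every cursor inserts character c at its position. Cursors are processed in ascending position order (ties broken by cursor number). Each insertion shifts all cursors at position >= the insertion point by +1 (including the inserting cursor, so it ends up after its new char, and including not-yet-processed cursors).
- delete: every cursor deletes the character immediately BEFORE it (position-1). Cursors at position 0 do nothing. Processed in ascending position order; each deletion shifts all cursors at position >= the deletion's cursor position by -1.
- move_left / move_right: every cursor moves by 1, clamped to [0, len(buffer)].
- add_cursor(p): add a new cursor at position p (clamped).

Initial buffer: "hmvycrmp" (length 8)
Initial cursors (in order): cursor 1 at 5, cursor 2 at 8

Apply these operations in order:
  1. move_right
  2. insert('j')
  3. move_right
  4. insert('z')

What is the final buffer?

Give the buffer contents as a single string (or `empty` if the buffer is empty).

Answer: hmvycrjmzpjz

Derivation:
After op 1 (move_right): buffer="hmvycrmp" (len 8), cursors c1@6 c2@8, authorship ........
After op 2 (insert('j')): buffer="hmvycrjmpj" (len 10), cursors c1@7 c2@10, authorship ......1..2
After op 3 (move_right): buffer="hmvycrjmpj" (len 10), cursors c1@8 c2@10, authorship ......1..2
After op 4 (insert('z')): buffer="hmvycrjmzpjz" (len 12), cursors c1@9 c2@12, authorship ......1.1.22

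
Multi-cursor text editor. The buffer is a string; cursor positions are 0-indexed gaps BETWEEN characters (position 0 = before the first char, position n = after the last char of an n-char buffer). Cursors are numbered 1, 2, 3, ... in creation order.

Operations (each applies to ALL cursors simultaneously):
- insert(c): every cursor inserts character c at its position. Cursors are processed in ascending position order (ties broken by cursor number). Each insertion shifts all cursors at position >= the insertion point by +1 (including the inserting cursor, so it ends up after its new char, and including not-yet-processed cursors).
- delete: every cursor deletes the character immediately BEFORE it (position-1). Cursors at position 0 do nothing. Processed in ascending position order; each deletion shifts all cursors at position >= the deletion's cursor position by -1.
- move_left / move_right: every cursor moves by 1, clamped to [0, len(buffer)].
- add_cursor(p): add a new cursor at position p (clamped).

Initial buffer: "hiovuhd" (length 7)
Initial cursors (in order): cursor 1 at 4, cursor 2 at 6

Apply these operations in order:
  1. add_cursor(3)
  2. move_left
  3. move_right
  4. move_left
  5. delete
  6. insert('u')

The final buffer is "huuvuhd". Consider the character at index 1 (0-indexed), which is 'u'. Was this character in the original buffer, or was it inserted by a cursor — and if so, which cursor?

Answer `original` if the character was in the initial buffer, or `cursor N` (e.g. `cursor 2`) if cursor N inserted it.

After op 1 (add_cursor(3)): buffer="hiovuhd" (len 7), cursors c3@3 c1@4 c2@6, authorship .......
After op 2 (move_left): buffer="hiovuhd" (len 7), cursors c3@2 c1@3 c2@5, authorship .......
After op 3 (move_right): buffer="hiovuhd" (len 7), cursors c3@3 c1@4 c2@6, authorship .......
After op 4 (move_left): buffer="hiovuhd" (len 7), cursors c3@2 c1@3 c2@5, authorship .......
After op 5 (delete): buffer="hvhd" (len 4), cursors c1@1 c3@1 c2@2, authorship ....
After op 6 (insert('u')): buffer="huuvuhd" (len 7), cursors c1@3 c3@3 c2@5, authorship .13.2..
Authorship (.=original, N=cursor N): . 1 3 . 2 . .
Index 1: author = 1

Answer: cursor 1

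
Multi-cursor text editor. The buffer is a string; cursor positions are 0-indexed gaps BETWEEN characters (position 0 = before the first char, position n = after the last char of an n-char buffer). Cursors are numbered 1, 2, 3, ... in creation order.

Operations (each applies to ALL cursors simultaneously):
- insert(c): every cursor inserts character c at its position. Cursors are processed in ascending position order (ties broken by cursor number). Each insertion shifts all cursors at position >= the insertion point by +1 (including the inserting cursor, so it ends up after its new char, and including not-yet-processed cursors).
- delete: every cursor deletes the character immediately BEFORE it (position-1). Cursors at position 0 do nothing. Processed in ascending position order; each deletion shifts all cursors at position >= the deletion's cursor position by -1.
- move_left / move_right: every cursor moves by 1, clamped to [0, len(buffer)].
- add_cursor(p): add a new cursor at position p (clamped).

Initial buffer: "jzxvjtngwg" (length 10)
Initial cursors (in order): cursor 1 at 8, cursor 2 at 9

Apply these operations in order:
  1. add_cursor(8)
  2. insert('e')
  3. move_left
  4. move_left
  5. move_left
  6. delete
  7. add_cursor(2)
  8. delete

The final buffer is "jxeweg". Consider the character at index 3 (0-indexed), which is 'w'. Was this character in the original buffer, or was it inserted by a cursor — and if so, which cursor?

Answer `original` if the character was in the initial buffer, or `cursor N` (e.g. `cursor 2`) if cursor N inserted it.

Answer: original

Derivation:
After op 1 (add_cursor(8)): buffer="jzxvjtngwg" (len 10), cursors c1@8 c3@8 c2@9, authorship ..........
After op 2 (insert('e')): buffer="jzxvjtngeeweg" (len 13), cursors c1@10 c3@10 c2@12, authorship ........13.2.
After op 3 (move_left): buffer="jzxvjtngeeweg" (len 13), cursors c1@9 c3@9 c2@11, authorship ........13.2.
After op 4 (move_left): buffer="jzxvjtngeeweg" (len 13), cursors c1@8 c3@8 c2@10, authorship ........13.2.
After op 5 (move_left): buffer="jzxvjtngeeweg" (len 13), cursors c1@7 c3@7 c2@9, authorship ........13.2.
After op 6 (delete): buffer="jzxvjgeweg" (len 10), cursors c1@5 c3@5 c2@6, authorship ......3.2.
After op 7 (add_cursor(2)): buffer="jzxvjgeweg" (len 10), cursors c4@2 c1@5 c3@5 c2@6, authorship ......3.2.
After op 8 (delete): buffer="jxeweg" (len 6), cursors c4@1 c1@2 c2@2 c3@2, authorship ..3.2.
Authorship (.=original, N=cursor N): . . 3 . 2 .
Index 3: author = original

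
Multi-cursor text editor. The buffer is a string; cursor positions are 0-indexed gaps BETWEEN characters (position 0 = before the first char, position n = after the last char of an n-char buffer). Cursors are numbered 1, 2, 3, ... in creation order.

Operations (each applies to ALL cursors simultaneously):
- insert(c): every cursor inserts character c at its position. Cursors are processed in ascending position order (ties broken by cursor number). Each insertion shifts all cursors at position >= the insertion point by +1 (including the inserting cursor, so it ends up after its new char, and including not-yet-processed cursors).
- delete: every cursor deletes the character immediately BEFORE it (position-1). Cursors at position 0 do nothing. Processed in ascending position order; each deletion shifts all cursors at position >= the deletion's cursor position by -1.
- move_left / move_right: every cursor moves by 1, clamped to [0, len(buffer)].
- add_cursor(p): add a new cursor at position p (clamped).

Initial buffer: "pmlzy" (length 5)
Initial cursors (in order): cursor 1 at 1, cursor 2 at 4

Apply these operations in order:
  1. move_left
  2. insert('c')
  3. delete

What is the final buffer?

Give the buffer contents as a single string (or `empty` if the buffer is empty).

After op 1 (move_left): buffer="pmlzy" (len 5), cursors c1@0 c2@3, authorship .....
After op 2 (insert('c')): buffer="cpmlczy" (len 7), cursors c1@1 c2@5, authorship 1...2..
After op 3 (delete): buffer="pmlzy" (len 5), cursors c1@0 c2@3, authorship .....

Answer: pmlzy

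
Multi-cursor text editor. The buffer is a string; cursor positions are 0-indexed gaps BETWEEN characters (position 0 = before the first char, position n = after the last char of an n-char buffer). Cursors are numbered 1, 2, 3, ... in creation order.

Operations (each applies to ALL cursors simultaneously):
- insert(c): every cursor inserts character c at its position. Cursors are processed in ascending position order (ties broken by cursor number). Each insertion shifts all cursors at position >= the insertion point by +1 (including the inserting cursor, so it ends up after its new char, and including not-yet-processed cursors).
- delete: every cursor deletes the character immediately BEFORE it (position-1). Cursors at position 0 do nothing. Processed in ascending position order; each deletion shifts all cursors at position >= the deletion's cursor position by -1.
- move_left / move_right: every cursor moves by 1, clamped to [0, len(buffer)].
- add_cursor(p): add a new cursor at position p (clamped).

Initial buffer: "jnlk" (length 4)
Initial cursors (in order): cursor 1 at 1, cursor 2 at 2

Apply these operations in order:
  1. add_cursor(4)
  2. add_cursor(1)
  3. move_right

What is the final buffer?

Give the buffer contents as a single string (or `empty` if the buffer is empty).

After op 1 (add_cursor(4)): buffer="jnlk" (len 4), cursors c1@1 c2@2 c3@4, authorship ....
After op 2 (add_cursor(1)): buffer="jnlk" (len 4), cursors c1@1 c4@1 c2@2 c3@4, authorship ....
After op 3 (move_right): buffer="jnlk" (len 4), cursors c1@2 c4@2 c2@3 c3@4, authorship ....

Answer: jnlk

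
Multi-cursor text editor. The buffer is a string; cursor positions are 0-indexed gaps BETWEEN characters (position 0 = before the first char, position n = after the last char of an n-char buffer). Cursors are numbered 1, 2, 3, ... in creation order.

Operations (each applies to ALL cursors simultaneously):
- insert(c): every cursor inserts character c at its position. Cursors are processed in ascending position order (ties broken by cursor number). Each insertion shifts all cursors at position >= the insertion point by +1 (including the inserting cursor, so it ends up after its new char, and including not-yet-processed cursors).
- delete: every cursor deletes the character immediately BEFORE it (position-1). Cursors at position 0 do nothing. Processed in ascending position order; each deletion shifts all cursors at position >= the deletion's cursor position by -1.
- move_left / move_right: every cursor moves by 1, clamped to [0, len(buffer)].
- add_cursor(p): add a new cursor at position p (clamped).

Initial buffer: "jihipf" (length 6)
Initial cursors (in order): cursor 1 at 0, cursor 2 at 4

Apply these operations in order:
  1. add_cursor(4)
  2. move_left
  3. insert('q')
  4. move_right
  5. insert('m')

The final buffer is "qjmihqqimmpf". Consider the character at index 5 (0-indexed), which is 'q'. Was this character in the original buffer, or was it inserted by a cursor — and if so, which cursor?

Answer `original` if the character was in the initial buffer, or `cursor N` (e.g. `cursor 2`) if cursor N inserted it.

Answer: cursor 2

Derivation:
After op 1 (add_cursor(4)): buffer="jihipf" (len 6), cursors c1@0 c2@4 c3@4, authorship ......
After op 2 (move_left): buffer="jihipf" (len 6), cursors c1@0 c2@3 c3@3, authorship ......
After op 3 (insert('q')): buffer="qjihqqipf" (len 9), cursors c1@1 c2@6 c3@6, authorship 1...23...
After op 4 (move_right): buffer="qjihqqipf" (len 9), cursors c1@2 c2@7 c3@7, authorship 1...23...
After op 5 (insert('m')): buffer="qjmihqqimmpf" (len 12), cursors c1@3 c2@10 c3@10, authorship 1.1..23.23..
Authorship (.=original, N=cursor N): 1 . 1 . . 2 3 . 2 3 . .
Index 5: author = 2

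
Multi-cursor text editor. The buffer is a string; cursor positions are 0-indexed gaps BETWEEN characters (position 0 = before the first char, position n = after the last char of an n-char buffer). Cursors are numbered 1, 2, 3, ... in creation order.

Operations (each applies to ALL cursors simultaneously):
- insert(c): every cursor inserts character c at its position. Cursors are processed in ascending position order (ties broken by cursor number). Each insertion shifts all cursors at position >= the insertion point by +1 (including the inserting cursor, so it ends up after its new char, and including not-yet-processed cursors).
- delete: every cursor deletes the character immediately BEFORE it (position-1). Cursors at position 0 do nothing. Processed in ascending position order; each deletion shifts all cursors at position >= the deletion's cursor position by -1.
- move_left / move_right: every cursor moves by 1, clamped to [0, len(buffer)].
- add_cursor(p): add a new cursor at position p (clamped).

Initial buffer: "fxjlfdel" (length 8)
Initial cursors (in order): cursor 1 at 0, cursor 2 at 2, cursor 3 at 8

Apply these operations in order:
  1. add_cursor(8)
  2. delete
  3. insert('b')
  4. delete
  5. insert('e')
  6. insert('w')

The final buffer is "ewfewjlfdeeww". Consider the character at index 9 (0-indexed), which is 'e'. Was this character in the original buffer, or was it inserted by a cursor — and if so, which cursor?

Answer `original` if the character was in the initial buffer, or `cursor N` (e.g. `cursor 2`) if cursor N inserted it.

After op 1 (add_cursor(8)): buffer="fxjlfdel" (len 8), cursors c1@0 c2@2 c3@8 c4@8, authorship ........
After op 2 (delete): buffer="fjlfd" (len 5), cursors c1@0 c2@1 c3@5 c4@5, authorship .....
After op 3 (insert('b')): buffer="bfbjlfdbb" (len 9), cursors c1@1 c2@3 c3@9 c4@9, authorship 1.2....34
After op 4 (delete): buffer="fjlfd" (len 5), cursors c1@0 c2@1 c3@5 c4@5, authorship .....
After op 5 (insert('e')): buffer="efejlfdee" (len 9), cursors c1@1 c2@3 c3@9 c4@9, authorship 1.2....34
After op 6 (insert('w')): buffer="ewfewjlfdeeww" (len 13), cursors c1@2 c2@5 c3@13 c4@13, authorship 11.22....3434
Authorship (.=original, N=cursor N): 1 1 . 2 2 . . . . 3 4 3 4
Index 9: author = 3

Answer: cursor 3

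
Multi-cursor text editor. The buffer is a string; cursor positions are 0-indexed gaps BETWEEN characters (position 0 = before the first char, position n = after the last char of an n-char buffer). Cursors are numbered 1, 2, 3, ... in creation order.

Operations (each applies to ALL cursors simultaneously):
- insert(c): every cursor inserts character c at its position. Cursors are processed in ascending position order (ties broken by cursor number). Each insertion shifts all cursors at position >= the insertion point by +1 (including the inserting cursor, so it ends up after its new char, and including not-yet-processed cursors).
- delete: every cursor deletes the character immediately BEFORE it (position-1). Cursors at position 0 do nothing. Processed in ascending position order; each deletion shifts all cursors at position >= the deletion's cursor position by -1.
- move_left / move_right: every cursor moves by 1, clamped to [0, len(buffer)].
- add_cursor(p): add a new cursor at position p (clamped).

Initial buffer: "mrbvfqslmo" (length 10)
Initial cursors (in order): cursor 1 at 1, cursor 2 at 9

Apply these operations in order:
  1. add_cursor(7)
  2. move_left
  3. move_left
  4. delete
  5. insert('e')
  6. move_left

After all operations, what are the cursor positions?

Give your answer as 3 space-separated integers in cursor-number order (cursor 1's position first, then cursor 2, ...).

After op 1 (add_cursor(7)): buffer="mrbvfqslmo" (len 10), cursors c1@1 c3@7 c2@9, authorship ..........
After op 2 (move_left): buffer="mrbvfqslmo" (len 10), cursors c1@0 c3@6 c2@8, authorship ..........
After op 3 (move_left): buffer="mrbvfqslmo" (len 10), cursors c1@0 c3@5 c2@7, authorship ..........
After op 4 (delete): buffer="mrbvqlmo" (len 8), cursors c1@0 c3@4 c2@5, authorship ........
After op 5 (insert('e')): buffer="emrbveqelmo" (len 11), cursors c1@1 c3@6 c2@8, authorship 1....3.2...
After op 6 (move_left): buffer="emrbveqelmo" (len 11), cursors c1@0 c3@5 c2@7, authorship 1....3.2...

Answer: 0 7 5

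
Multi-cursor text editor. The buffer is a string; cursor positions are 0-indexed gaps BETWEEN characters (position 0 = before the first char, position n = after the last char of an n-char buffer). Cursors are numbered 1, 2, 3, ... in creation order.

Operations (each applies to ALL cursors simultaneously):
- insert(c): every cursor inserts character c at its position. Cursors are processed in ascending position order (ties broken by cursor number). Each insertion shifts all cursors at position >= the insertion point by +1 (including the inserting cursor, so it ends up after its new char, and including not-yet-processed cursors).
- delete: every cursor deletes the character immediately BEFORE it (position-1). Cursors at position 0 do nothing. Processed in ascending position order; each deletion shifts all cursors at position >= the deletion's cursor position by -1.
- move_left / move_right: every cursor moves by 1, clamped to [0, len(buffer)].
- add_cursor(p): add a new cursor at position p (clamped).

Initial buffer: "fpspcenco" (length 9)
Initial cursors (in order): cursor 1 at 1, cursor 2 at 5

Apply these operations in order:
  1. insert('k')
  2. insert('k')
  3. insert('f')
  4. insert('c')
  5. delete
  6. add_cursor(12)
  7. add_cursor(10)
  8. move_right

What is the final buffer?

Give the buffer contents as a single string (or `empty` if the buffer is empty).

Answer: fkkfpspckkfenco

Derivation:
After op 1 (insert('k')): buffer="fkpspckenco" (len 11), cursors c1@2 c2@7, authorship .1....2....
After op 2 (insert('k')): buffer="fkkpspckkenco" (len 13), cursors c1@3 c2@9, authorship .11....22....
After op 3 (insert('f')): buffer="fkkfpspckkfenco" (len 15), cursors c1@4 c2@11, authorship .111....222....
After op 4 (insert('c')): buffer="fkkfcpspckkfcenco" (len 17), cursors c1@5 c2@13, authorship .1111....2222....
After op 5 (delete): buffer="fkkfpspckkfenco" (len 15), cursors c1@4 c2@11, authorship .111....222....
After op 6 (add_cursor(12)): buffer="fkkfpspckkfenco" (len 15), cursors c1@4 c2@11 c3@12, authorship .111....222....
After op 7 (add_cursor(10)): buffer="fkkfpspckkfenco" (len 15), cursors c1@4 c4@10 c2@11 c3@12, authorship .111....222....
After op 8 (move_right): buffer="fkkfpspckkfenco" (len 15), cursors c1@5 c4@11 c2@12 c3@13, authorship .111....222....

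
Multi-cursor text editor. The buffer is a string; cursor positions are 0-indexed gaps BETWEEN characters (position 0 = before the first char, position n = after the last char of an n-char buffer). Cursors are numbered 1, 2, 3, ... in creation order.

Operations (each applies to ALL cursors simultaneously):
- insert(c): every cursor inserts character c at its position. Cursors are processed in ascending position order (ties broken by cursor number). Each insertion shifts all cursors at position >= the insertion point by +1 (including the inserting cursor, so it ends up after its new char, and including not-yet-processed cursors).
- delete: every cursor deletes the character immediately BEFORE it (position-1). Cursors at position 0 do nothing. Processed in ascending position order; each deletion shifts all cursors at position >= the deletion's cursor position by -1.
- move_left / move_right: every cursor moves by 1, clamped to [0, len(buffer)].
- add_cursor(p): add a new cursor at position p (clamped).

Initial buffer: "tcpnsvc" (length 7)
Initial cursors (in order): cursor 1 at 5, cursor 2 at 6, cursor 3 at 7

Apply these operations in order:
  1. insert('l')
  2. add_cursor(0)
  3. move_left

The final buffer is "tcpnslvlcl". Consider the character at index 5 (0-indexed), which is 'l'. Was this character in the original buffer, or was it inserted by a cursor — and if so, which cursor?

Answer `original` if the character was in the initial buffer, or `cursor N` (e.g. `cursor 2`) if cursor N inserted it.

After op 1 (insert('l')): buffer="tcpnslvlcl" (len 10), cursors c1@6 c2@8 c3@10, authorship .....1.2.3
After op 2 (add_cursor(0)): buffer="tcpnslvlcl" (len 10), cursors c4@0 c1@6 c2@8 c3@10, authorship .....1.2.3
After op 3 (move_left): buffer="tcpnslvlcl" (len 10), cursors c4@0 c1@5 c2@7 c3@9, authorship .....1.2.3
Authorship (.=original, N=cursor N): . . . . . 1 . 2 . 3
Index 5: author = 1

Answer: cursor 1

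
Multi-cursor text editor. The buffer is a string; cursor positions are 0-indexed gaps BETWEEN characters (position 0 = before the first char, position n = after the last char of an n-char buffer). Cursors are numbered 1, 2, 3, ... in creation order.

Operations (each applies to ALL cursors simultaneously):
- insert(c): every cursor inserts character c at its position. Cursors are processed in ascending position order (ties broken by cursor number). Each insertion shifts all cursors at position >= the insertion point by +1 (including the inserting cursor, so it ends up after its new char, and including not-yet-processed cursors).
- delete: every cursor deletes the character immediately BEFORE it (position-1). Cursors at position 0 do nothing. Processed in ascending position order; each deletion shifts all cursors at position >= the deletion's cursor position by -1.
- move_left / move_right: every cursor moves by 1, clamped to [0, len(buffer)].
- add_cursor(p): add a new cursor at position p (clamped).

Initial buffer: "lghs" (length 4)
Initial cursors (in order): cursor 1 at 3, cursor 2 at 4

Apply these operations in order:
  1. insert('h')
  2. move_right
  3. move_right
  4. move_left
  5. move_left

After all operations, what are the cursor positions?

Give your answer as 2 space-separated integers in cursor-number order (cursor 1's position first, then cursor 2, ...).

After op 1 (insert('h')): buffer="lghhsh" (len 6), cursors c1@4 c2@6, authorship ...1.2
After op 2 (move_right): buffer="lghhsh" (len 6), cursors c1@5 c2@6, authorship ...1.2
After op 3 (move_right): buffer="lghhsh" (len 6), cursors c1@6 c2@6, authorship ...1.2
After op 4 (move_left): buffer="lghhsh" (len 6), cursors c1@5 c2@5, authorship ...1.2
After op 5 (move_left): buffer="lghhsh" (len 6), cursors c1@4 c2@4, authorship ...1.2

Answer: 4 4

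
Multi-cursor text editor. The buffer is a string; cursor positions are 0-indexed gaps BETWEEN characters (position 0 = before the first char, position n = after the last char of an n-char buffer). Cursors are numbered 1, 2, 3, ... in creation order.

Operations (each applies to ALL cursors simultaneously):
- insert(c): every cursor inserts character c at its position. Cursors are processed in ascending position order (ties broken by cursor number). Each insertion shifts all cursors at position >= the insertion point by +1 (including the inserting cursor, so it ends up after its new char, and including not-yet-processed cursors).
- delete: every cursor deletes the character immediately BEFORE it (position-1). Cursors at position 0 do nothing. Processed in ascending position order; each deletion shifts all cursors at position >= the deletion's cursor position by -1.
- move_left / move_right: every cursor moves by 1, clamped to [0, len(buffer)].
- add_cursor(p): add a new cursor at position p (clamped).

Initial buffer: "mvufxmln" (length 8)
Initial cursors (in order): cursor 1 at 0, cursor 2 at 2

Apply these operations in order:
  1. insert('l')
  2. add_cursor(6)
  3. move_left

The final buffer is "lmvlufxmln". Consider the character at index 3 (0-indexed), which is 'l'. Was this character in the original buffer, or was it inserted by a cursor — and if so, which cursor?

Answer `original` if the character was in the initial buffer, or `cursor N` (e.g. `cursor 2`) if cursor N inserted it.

Answer: cursor 2

Derivation:
After op 1 (insert('l')): buffer="lmvlufxmln" (len 10), cursors c1@1 c2@4, authorship 1..2......
After op 2 (add_cursor(6)): buffer="lmvlufxmln" (len 10), cursors c1@1 c2@4 c3@6, authorship 1..2......
After op 3 (move_left): buffer="lmvlufxmln" (len 10), cursors c1@0 c2@3 c3@5, authorship 1..2......
Authorship (.=original, N=cursor N): 1 . . 2 . . . . . .
Index 3: author = 2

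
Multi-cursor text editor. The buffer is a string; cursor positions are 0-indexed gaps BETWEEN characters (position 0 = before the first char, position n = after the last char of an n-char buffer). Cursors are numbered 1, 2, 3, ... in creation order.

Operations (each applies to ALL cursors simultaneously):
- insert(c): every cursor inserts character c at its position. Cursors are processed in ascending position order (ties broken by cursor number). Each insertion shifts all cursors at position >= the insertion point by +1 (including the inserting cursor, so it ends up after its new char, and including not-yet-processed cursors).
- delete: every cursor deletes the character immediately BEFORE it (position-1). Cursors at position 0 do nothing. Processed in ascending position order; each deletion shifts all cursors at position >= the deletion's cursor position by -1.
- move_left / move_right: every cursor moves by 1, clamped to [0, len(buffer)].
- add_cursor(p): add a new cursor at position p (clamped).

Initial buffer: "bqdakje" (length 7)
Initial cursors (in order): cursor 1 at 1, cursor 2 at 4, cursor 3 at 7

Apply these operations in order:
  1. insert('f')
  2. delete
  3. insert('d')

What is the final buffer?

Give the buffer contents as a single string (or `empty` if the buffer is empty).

Answer: bdqdadkjed

Derivation:
After op 1 (insert('f')): buffer="bfqdafkjef" (len 10), cursors c1@2 c2@6 c3@10, authorship .1...2...3
After op 2 (delete): buffer="bqdakje" (len 7), cursors c1@1 c2@4 c3@7, authorship .......
After op 3 (insert('d')): buffer="bdqdadkjed" (len 10), cursors c1@2 c2@6 c3@10, authorship .1...2...3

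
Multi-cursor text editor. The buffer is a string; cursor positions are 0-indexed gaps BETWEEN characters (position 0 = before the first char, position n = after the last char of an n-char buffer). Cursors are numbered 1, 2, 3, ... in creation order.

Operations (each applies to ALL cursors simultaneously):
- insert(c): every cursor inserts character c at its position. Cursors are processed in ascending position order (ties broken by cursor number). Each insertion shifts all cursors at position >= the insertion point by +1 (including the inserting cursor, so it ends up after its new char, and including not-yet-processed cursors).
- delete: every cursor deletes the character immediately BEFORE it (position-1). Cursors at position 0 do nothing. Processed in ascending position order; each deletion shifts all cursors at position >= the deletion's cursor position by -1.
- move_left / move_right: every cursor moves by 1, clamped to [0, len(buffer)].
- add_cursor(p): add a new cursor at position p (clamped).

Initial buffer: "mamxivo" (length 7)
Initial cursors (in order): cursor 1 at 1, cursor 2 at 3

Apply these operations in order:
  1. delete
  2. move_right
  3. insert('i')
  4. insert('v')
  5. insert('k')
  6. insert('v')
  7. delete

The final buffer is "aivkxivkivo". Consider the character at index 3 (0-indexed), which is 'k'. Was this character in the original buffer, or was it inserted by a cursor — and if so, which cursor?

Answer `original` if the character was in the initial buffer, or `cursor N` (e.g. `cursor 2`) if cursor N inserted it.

Answer: cursor 1

Derivation:
After op 1 (delete): buffer="axivo" (len 5), cursors c1@0 c2@1, authorship .....
After op 2 (move_right): buffer="axivo" (len 5), cursors c1@1 c2@2, authorship .....
After op 3 (insert('i')): buffer="aixiivo" (len 7), cursors c1@2 c2@4, authorship .1.2...
After op 4 (insert('v')): buffer="aivxivivo" (len 9), cursors c1@3 c2@6, authorship .11.22...
After op 5 (insert('k')): buffer="aivkxivkivo" (len 11), cursors c1@4 c2@8, authorship .111.222...
After op 6 (insert('v')): buffer="aivkvxivkvivo" (len 13), cursors c1@5 c2@10, authorship .1111.2222...
After op 7 (delete): buffer="aivkxivkivo" (len 11), cursors c1@4 c2@8, authorship .111.222...
Authorship (.=original, N=cursor N): . 1 1 1 . 2 2 2 . . .
Index 3: author = 1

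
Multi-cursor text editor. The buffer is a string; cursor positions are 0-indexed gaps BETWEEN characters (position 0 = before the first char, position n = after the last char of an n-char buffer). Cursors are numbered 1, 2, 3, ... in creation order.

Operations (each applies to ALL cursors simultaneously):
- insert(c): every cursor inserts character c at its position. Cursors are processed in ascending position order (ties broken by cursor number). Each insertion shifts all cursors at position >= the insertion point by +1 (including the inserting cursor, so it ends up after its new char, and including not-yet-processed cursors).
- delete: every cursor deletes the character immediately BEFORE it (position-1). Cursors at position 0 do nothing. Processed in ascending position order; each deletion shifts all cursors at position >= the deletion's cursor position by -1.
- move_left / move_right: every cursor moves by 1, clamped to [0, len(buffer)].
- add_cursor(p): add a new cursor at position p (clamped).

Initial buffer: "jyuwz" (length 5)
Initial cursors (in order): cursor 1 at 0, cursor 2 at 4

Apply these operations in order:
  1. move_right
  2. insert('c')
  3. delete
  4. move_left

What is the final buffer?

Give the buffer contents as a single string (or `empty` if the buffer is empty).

After op 1 (move_right): buffer="jyuwz" (len 5), cursors c1@1 c2@5, authorship .....
After op 2 (insert('c')): buffer="jcyuwzc" (len 7), cursors c1@2 c2@7, authorship .1....2
After op 3 (delete): buffer="jyuwz" (len 5), cursors c1@1 c2@5, authorship .....
After op 4 (move_left): buffer="jyuwz" (len 5), cursors c1@0 c2@4, authorship .....

Answer: jyuwz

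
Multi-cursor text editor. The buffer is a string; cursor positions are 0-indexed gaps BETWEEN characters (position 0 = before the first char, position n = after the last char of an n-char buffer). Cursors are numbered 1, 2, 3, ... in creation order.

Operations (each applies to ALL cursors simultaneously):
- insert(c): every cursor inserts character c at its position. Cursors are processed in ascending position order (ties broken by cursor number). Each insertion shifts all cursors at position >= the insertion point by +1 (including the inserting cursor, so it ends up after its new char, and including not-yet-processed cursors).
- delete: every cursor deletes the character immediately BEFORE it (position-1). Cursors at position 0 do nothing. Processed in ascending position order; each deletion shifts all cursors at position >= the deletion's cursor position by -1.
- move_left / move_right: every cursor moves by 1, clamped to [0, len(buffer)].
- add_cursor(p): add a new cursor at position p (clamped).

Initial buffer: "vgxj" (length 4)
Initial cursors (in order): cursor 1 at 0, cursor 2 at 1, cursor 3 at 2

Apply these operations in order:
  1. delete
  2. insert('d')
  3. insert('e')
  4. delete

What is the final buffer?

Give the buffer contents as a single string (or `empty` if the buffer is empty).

Answer: dddxj

Derivation:
After op 1 (delete): buffer="xj" (len 2), cursors c1@0 c2@0 c3@0, authorship ..
After op 2 (insert('d')): buffer="dddxj" (len 5), cursors c1@3 c2@3 c3@3, authorship 123..
After op 3 (insert('e')): buffer="dddeeexj" (len 8), cursors c1@6 c2@6 c3@6, authorship 123123..
After op 4 (delete): buffer="dddxj" (len 5), cursors c1@3 c2@3 c3@3, authorship 123..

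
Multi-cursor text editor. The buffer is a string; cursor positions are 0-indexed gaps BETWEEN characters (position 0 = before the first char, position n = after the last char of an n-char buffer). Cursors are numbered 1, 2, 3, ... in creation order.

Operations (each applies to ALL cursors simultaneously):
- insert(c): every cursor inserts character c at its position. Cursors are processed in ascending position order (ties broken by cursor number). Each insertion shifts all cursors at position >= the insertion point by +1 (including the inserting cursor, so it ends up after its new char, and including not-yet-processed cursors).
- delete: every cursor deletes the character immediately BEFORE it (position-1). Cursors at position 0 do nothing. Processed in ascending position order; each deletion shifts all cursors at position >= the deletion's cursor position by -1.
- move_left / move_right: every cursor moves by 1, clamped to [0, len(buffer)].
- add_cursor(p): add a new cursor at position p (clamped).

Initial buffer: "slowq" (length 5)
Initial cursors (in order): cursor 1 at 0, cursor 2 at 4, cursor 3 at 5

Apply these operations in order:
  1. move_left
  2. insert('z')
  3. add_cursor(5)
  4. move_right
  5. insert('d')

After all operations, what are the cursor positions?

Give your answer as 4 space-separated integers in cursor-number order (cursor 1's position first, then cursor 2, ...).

Answer: 3 9 12 9

Derivation:
After op 1 (move_left): buffer="slowq" (len 5), cursors c1@0 c2@3 c3@4, authorship .....
After op 2 (insert('z')): buffer="zslozwzq" (len 8), cursors c1@1 c2@5 c3@7, authorship 1...2.3.
After op 3 (add_cursor(5)): buffer="zslozwzq" (len 8), cursors c1@1 c2@5 c4@5 c3@7, authorship 1...2.3.
After op 4 (move_right): buffer="zslozwzq" (len 8), cursors c1@2 c2@6 c4@6 c3@8, authorship 1...2.3.
After op 5 (insert('d')): buffer="zsdlozwddzqd" (len 12), cursors c1@3 c2@9 c4@9 c3@12, authorship 1.1..2.243.3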